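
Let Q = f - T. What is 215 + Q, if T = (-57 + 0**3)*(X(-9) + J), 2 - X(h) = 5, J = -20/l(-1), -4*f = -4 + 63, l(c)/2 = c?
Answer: 2397/4 ≈ 599.25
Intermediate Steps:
l(c) = 2*c
f = -59/4 (f = -(-4 + 63)/4 = -1/4*59 = -59/4 ≈ -14.750)
J = 10 (J = -20/(2*(-1)) = -20/(-2) = -20*(-1/2) = 10)
X(h) = -3 (X(h) = 2 - 1*5 = 2 - 5 = -3)
T = -399 (T = (-57 + 0**3)*(-3 + 10) = (-57 + 0)*7 = -57*7 = -399)
Q = 1537/4 (Q = -59/4 - 1*(-399) = -59/4 + 399 = 1537/4 ≈ 384.25)
215 + Q = 215 + 1537/4 = 2397/4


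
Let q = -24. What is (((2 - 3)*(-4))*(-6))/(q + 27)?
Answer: -8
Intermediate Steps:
(((2 - 3)*(-4))*(-6))/(q + 27) = (((2 - 3)*(-4))*(-6))/(-24 + 27) = (-1*(-4)*(-6))/3 = (4*(-6))*(1/3) = -24*1/3 = -8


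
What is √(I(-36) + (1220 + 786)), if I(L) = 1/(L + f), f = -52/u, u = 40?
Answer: 2*√69772261/373 ≈ 44.788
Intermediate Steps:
f = -13/10 (f = -52/40 = -52*1/40 = -13/10 ≈ -1.3000)
I(L) = 1/(-13/10 + L) (I(L) = 1/(L - 13/10) = 1/(-13/10 + L))
√(I(-36) + (1220 + 786)) = √(10/(-13 + 10*(-36)) + (1220 + 786)) = √(10/(-13 - 360) + 2006) = √(10/(-373) + 2006) = √(10*(-1/373) + 2006) = √(-10/373 + 2006) = √(748228/373) = 2*√69772261/373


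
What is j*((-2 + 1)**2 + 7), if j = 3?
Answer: 24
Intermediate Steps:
j*((-2 + 1)**2 + 7) = 3*((-2 + 1)**2 + 7) = 3*((-1)**2 + 7) = 3*(1 + 7) = 3*8 = 24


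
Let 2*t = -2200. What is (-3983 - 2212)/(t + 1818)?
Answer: -6195/718 ≈ -8.6281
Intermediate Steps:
t = -1100 (t = (½)*(-2200) = -1100)
(-3983 - 2212)/(t + 1818) = (-3983 - 2212)/(-1100 + 1818) = -6195/718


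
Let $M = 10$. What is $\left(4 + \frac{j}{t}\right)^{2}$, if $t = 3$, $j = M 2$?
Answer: $\frac{1024}{9} \approx 113.78$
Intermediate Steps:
$j = 20$ ($j = 10 \cdot 2 = 20$)
$\left(4 + \frac{j}{t}\right)^{2} = \left(4 + \frac{20}{3}\right)^{2} = \left(\frac{32}{3}\right)^{2} = \frac{1024}{9}$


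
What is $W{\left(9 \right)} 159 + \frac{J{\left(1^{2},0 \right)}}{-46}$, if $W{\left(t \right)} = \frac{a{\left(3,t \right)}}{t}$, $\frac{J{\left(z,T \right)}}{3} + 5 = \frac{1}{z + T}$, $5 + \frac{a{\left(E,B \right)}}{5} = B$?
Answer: $\frac{24398}{69} \approx 353.59$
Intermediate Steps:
$a{\left(E,B \right)} = -25 + 5 B$
$J{\left(z,T \right)} = -15 + \frac{3}{T + z}$ ($J{\left(z,T \right)} = -15 + \frac{3}{z + T} = -15 + \frac{3}{T + z}$)
$W{\left(t \right)} = \frac{-25 + 5 t}{t}$
$W{\left(9 \right)} 159 + \frac{J{\left(1^{2},0 \right)}}{-46} = \left(5 - \frac{25}{9}\right) 159 + \frac{3 \frac{1}{0 + 1^{2}} \left(1 - 0 - 5 \cdot 1^{2}\right)}{-46} = \left(5 - \frac{25}{9}\right) 159 + \frac{3 \left(1 + 0 - 5\right)}{0 + 1} \left(- \frac{1}{46}\right) = \left(5 - \frac{25}{9}\right) 159 + \frac{3 \left(1 + 0 - 5\right)}{1} \left(- \frac{1}{46}\right) = \frac{20}{9} \cdot 159 + 3 \cdot 1 \left(-4\right) \left(- \frac{1}{46}\right) = \frac{1060}{3} - - \frac{6}{23} = \frac{1060}{3} + \frac{6}{23} = \frac{24398}{69}$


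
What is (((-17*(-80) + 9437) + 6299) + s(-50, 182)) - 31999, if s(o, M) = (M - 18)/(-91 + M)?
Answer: -1356009/91 ≈ -14901.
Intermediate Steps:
s(o, M) = (-18 + M)/(-91 + M)
(((-17*(-80) + 9437) + 6299) + s(-50, 182)) - 31999 = (((-17*(-80) + 9437) + 6299) + (-18 + 182)/(-91 + 182)) - 31999 = (((1360 + 9437) + 6299) + 164/91) - 31999 = ((10797 + 6299) + (1/91)*164) - 31999 = (17096 + 164/91) - 31999 = 1555900/91 - 31999 = -1356009/91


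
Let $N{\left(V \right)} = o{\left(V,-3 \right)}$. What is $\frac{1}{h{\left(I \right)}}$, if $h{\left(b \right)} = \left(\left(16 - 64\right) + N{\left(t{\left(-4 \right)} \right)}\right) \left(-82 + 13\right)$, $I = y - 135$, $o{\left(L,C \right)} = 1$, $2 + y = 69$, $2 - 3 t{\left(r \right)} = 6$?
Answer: $\frac{1}{3243} \approx 0.00030836$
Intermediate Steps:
$t{\left(r \right)} = - \frac{4}{3}$ ($t{\left(r \right)} = \frac{2}{3} - 2 = - \frac{4}{3}$)
$y = 67$ ($y = -2 + 69 = 67$)
$N{\left(V \right)} = 1$
$I = -68$ ($I = 67 - 135 = -68$)
$h{\left(b \right)} = 3243$ ($h{\left(b \right)} = \left(\left(16 - 64\right) + 1\right) \left(-82 + 13\right) = \left(-48 + 1\right) \left(-69\right) = \left(-47\right) \left(-69\right) = 3243$)
$\frac{1}{h{\left(I \right)}} = \frac{1}{3243}$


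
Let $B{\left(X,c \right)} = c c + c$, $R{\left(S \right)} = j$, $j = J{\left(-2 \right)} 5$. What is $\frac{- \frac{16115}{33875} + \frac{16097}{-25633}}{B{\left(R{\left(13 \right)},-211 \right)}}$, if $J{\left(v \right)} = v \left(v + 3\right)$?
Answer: $- \frac{4563627}{183215071625} \approx -2.4909 \cdot 10^{-5}$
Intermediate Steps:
$J{\left(v \right)} = v \left(3 + v\right)$
$j = -10$ ($j = - 2 \left(3 - 2\right) 5 = \left(-2\right) 1 \cdot 5 = \left(-2\right) 5 = -10$)
$R{\left(S \right)} = -10$
$B{\left(X,c \right)} = c + c^{2}$ ($B{\left(X,c \right)} = c^{2} + c = c + c^{2}$)
$\frac{- \frac{16115}{33875} + \frac{16097}{-25633}}{B{\left(R{\left(13 \right)},-211 \right)}} = \frac{- \frac{16115}{33875} + \frac{16097}{-25633}}{\left(-211\right) \left(1 - 211\right)} = \frac{\left(-16115\right) \frac{1}{33875} + 16097 \left(- \frac{1}{25633}\right)}{\left(-211\right) \left(-210\right)} = \frac{- \frac{3223}{6775} - \frac{16097}{25633}}{44310} = \left(- \frac{191672334}{173663575}\right) \frac{1}{44310} = - \frac{4563627}{183215071625}$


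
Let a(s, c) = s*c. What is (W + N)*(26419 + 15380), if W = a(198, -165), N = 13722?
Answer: -792007452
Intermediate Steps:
a(s, c) = c*s
W = -32670 (W = -165*198 = -32670)
(W + N)*(26419 + 15380) = (-32670 + 13722)*(26419 + 15380) = -18948*41799 = -792007452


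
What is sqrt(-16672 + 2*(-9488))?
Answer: 8*I*sqrt(557) ≈ 188.81*I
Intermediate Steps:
sqrt(-16672 + 2*(-9488)) = sqrt(-16672 - 18976) = sqrt(-35648) = 8*I*sqrt(557)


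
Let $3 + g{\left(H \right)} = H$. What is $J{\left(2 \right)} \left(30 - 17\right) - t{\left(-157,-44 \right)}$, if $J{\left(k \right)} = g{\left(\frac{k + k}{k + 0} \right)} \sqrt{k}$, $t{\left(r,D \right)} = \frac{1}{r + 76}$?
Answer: $\frac{1}{81} - 13 \sqrt{2} \approx -18.372$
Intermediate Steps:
$t{\left(r,D \right)} = \frac{1}{76 + r}$
$g{\left(H \right)} = -3 + H$
$J{\left(k \right)} = - \sqrt{k}$ ($J{\left(k \right)} = \left(-3 + \frac{k + k}{k + 0}\right) \sqrt{k} = \left(-3 + \frac{2 k}{k}\right) \sqrt{k} = \left(-3 + 2\right) \sqrt{k} = - \sqrt{k}$)
$J{\left(2 \right)} \left(30 - 17\right) - t{\left(-157,-44 \right)} = - \sqrt{2} \left(30 - 17\right) - \frac{1}{76 - 157} = - \sqrt{2} \cdot 13 - \frac{1}{-81} = - 13 \sqrt{2} - - \frac{1}{81} = - 13 \sqrt{2} + \frac{1}{81} = \frac{1}{81} - 13 \sqrt{2}$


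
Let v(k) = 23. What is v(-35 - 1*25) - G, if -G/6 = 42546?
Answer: 255299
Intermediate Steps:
G = -255276 (G = -6*42546 = -255276)
v(-35 - 1*25) - G = 23 - 1*(-255276) = 23 + 255276 = 255299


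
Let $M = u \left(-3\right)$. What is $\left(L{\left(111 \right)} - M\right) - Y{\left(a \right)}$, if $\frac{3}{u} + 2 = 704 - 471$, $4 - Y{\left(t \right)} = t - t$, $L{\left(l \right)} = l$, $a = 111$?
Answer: $\frac{8242}{77} \approx 107.04$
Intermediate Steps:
$Y{\left(t \right)} = 4$ ($Y{\left(t \right)} = 4 - \left(t - t\right) = 4 - 0 = 4 + 0 = 4$)
$u = \frac{1}{77}$ ($u = \frac{3}{-2 + \left(704 - 471\right)} = \frac{3}{-2 + 233} = \frac{3}{231} = 3 \cdot \frac{1}{231} = \frac{1}{77} \approx 0.012987$)
$M = - \frac{3}{77}$ ($M = \frac{1}{77} \left(-3\right) = - \frac{3}{77} \approx -0.038961$)
$\left(L{\left(111 \right)} - M\right) - Y{\left(a \right)} = \left(111 - - \frac{3}{77}\right) - 4 = \left(111 + \frac{3}{77}\right) - 4 = \frac{8550}{77} - 4 = \frac{8242}{77}$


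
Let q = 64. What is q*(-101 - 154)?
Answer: -16320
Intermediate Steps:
q*(-101 - 154) = 64*(-101 - 154) = 64*(-255) = -16320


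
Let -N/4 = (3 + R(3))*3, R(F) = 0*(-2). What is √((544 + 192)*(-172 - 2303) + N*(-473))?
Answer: 42*I*√1023 ≈ 1343.3*I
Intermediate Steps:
R(F) = 0
N = -36 (N = -4*(3 + 0)*3 = -12*3 = -4*9 = -36)
√((544 + 192)*(-172 - 2303) + N*(-473)) = √((544 + 192)*(-172 - 2303) - 36*(-473)) = √(736*(-2475) + 17028) = √(-1821600 + 17028) = √(-1804572) = 42*I*√1023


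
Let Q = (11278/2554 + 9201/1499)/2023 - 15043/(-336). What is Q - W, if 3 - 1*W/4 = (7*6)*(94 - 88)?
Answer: 193458109827277/185878710192 ≈ 1040.8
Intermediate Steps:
Q = 8322914476045/185878710192 (Q = (11278*(1/2554) + 9201*(1/1499))*(1/2023) - 15043*(-1/336) = (5639/1277 + 9201/1499)*(1/2023) + 2149/48 = (20202538/1914223)*(1/2023) + 2149/48 = 20202538/3872473129 + 2149/48 = 8322914476045/185878710192 ≈ 44.776)
W = -996 (W = 12 - 4*7*6*(94 - 88) = 12 - 168*6 = 12 - 4*252 = 12 - 1008 = -996)
Q - W = 8322914476045/185878710192 - 1*(-996) = 8322914476045/185878710192 + 996 = 193458109827277/185878710192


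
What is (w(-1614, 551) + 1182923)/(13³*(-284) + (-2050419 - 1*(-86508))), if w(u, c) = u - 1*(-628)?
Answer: -1181937/2587859 ≈ -0.45672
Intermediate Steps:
w(u, c) = 628 + u (w(u, c) = u + 628 = 628 + u)
(w(-1614, 551) + 1182923)/(13³*(-284) + (-2050419 - 1*(-86508))) = ((628 - 1614) + 1182923)/(13³*(-284) + (-2050419 - 1*(-86508))) = (-986 + 1182923)/(2197*(-284) + (-2050419 + 86508)) = 1181937/(-623948 - 1963911) = 1181937/(-2587859) = 1181937*(-1/2587859) = -1181937/2587859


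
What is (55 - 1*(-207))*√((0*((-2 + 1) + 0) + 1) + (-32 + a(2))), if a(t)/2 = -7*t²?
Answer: 262*I*√87 ≈ 2443.8*I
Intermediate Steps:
a(t) = -14*t² (a(t) = 2*(-7*t²) = -14*t²)
(55 - 1*(-207))*√((0*((-2 + 1) + 0) + 1) + (-32 + a(2))) = (55 - 1*(-207))*√((0*((-2 + 1) + 0) + 1) + (-32 - 14*2²)) = (55 + 207)*√((0*(-1 + 0) + 1) + (-32 - 14*4)) = 262*√((0*(-1) + 1) + (-32 - 56)) = 262*√((0 + 1) - 88) = 262*√(1 - 88) = 262*√(-87) = 262*(I*√87) = 262*I*√87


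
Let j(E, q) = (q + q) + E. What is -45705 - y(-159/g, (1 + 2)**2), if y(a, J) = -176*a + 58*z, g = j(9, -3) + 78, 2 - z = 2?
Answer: -1243363/27 ≈ -46051.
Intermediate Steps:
j(E, q) = E + 2*q (j(E, q) = 2*q + E = E + 2*q)
z = 0 (z = 2 - 1*2 = 2 - 2 = 0)
g = 81 (g = (9 + 2*(-3)) + 78 = (9 - 6) + 78 = 3 + 78 = 81)
y(a, J) = -176*a (y(a, J) = -176*a + 58*0 = -176*a + 0 = -176*a)
-45705 - y(-159/g, (1 + 2)**2) = -45705 - (-176)*(-159/81) = -45705 - (-176)*(-159*1/81) = -45705 - (-176)*(-53)/27 = -45705 - 1*9328/27 = -45705 - 9328/27 = -1243363/27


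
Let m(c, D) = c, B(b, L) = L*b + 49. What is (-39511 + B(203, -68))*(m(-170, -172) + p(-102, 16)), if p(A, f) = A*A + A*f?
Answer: -458194132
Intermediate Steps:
p(A, f) = A**2 + A*f
B(b, L) = 49 + L*b
(-39511 + B(203, -68))*(m(-170, -172) + p(-102, 16)) = (-39511 + (49 - 68*203))*(-170 - 102*(-102 + 16)) = (-39511 + (49 - 13804))*(-170 - 102*(-86)) = (-39511 - 13755)*(-170 + 8772) = -53266*8602 = -458194132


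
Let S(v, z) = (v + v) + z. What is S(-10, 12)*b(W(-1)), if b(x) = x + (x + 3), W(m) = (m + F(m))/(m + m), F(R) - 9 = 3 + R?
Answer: 56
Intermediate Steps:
F(R) = 12 + R (F(R) = 9 + (3 + R) = 12 + R)
W(m) = (12 + 2*m)/(2*m) (W(m) = (m + (12 + m))/(m + m) = (12 + 2*m)/((2*m)) = (12 + 2*m)*(1/(2*m)) = (12 + 2*m)/(2*m))
b(x) = 3 + 2*x (b(x) = x + (3 + x) = 3 + 2*x)
S(v, z) = z + 2*v (S(v, z) = 2*v + z = z + 2*v)
S(-10, 12)*b(W(-1)) = (12 + 2*(-10))*(3 + 2*((6 - 1)/(-1))) = (12 - 20)*(3 + 2*(-1*5)) = -8*(3 + 2*(-5)) = -8*(3 - 10) = -8*(-7) = 56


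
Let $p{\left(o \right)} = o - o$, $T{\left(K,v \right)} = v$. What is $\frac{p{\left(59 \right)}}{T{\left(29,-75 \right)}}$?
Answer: $0$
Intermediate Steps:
$p{\left(o \right)} = 0$
$\frac{p{\left(59 \right)}}{T{\left(29,-75 \right)}} = \frac{0}{-75} = 0 \left(- \frac{1}{75}\right) = 0$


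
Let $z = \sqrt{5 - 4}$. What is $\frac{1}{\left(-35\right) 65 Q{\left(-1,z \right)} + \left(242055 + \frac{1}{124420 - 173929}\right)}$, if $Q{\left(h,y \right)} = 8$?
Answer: $\frac{49509}{11082837194} \approx 4.4672 \cdot 10^{-6}$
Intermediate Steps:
$z = 1$ ($z = \sqrt{1} = 1$)
$\frac{1}{\left(-35\right) 65 Q{\left(-1,z \right)} + \left(242055 + \frac{1}{124420 - 173929}\right)} = \frac{1}{\left(-35\right) 65 \cdot 8 + \left(242055 + \frac{1}{124420 - 173929}\right)} = \frac{1}{\left(-2275\right) 8 + \left(242055 + \frac{1}{-49509}\right)} = \frac{1}{-18200 + \left(242055 - \frac{1}{49509}\right)} = \frac{1}{-18200 + \frac{11983900994}{49509}} = \frac{1}{\frac{11082837194}{49509}} = \frac{49509}{11082837194}$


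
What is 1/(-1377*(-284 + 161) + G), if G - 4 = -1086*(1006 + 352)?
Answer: -1/1305413 ≈ -7.6604e-7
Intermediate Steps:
G = -1474784 (G = 4 - 1086*(1006 + 352) = 4 - 1086*1358 = 4 - 1474788 = -1474784)
1/(-1377*(-284 + 161) + G) = 1/(-1377*(-284 + 161) - 1474784) = 1/(-1377*(-123) - 1474784) = 1/(169371 - 1474784) = 1/(-1305413) = -1/1305413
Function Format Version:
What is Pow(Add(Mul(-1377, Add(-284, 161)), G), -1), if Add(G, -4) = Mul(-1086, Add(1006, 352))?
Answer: Rational(-1, 1305413) ≈ -7.6604e-7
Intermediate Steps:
G = -1474784 (G = Add(4, Mul(-1086, Add(1006, 352))) = Add(4, Mul(-1086, 1358)) = Add(4, -1474788) = -1474784)
Pow(Add(Mul(-1377, Add(-284, 161)), G), -1) = Pow(Add(Mul(-1377, Add(-284, 161)), -1474784), -1) = Pow(Add(Mul(-1377, -123), -1474784), -1) = Pow(Add(169371, -1474784), -1) = Pow(-1305413, -1) = Rational(-1, 1305413)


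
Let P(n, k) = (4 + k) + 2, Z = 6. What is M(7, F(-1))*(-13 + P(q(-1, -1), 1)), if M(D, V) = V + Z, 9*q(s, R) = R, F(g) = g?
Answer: -30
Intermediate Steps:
q(s, R) = R/9
P(n, k) = 6 + k
M(D, V) = 6 + V (M(D, V) = V + 6 = 6 + V)
M(7, F(-1))*(-13 + P(q(-1, -1), 1)) = (6 - 1)*(-13 + (6 + 1)) = 5*(-13 + 7) = 5*(-6) = -30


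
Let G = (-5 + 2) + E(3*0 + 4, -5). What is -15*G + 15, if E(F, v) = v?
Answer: 135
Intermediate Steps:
G = -8 (G = (-5 + 2) - 5 = -3 - 5 = -8)
-15*G + 15 = -15*(-8) + 15 = 120 + 15 = 135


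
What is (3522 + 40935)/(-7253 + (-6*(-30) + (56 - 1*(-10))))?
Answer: -6351/1001 ≈ -6.3447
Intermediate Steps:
(3522 + 40935)/(-7253 + (-6*(-30) + (56 - 1*(-10)))) = 44457/(-7253 + (180 + (56 + 10))) = 44457/(-7253 + (180 + 66)) = 44457/(-7253 + 246) = 44457/(-7007) = 44457*(-1/7007) = -6351/1001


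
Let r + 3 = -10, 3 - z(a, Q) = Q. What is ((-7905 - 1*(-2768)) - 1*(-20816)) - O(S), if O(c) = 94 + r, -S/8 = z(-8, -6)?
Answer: 15598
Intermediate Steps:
z(a, Q) = 3 - Q
S = -72 (S = -8*(3 - 1*(-6)) = -8*(3 + 6) = -8*9 = -72)
r = -13 (r = -3 - 10 = -13)
O(c) = 81 (O(c) = 94 - 13 = 81)
((-7905 - 1*(-2768)) - 1*(-20816)) - O(S) = ((-7905 - 1*(-2768)) - 1*(-20816)) - 1*81 = ((-7905 + 2768) + 20816) - 81 = (-5137 + 20816) - 81 = 15679 - 81 = 15598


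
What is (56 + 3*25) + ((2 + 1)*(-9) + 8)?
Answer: 112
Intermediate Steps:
(56 + 3*25) + ((2 + 1)*(-9) + 8) = (56 + 75) + (3*(-9) + 8) = 131 + (-27 + 8) = 131 - 19 = 112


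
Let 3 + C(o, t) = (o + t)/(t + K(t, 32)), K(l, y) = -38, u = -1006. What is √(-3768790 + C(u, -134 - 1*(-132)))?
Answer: 19*I*√260995/5 ≈ 1941.3*I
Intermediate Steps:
C(o, t) = -3 + (o + t)/(-38 + t) (C(o, t) = -3 + (o + t)/(t - 38) = -3 + (o + t)/(-38 + t))
√(-3768790 + C(u, -134 - 1*(-132))) = √(-3768790 + (114 - 1006 - 2*(-134 - 1*(-132)))/(-38 + (-134 - 1*(-132)))) = √(-3768790 + (114 - 1006 - 2*(-134 + 132))/(-38 + (-134 + 132))) = √(-3768790 + (114 - 1006 - 2*(-2))/(-38 - 2)) = √(-3768790 + (114 - 1006 + 4)/(-40)) = √(-3768790 - 1/40*(-888)) = √(-3768790 + 111/5) = √(-18843839/5) = 19*I*√260995/5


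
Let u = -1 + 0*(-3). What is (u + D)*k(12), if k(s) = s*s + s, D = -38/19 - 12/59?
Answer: -29484/59 ≈ -499.73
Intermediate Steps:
u = -1 (u = -1 + 0 = -1)
D = -130/59 (D = -38*1/19 - 12*1/59 = -2 - 12/59 = -130/59 ≈ -2.2034)
k(s) = s + s² (k(s) = s² + s = s + s²)
(u + D)*k(12) = (-1 - 130/59)*(12*(1 + 12)) = -2268*13/59 = -189/59*156 = -29484/59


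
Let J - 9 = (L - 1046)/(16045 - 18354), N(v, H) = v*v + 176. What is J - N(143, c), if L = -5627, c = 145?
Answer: -47595671/2309 ≈ -20613.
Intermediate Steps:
N(v, H) = 176 + v² (N(v, H) = v² + 176 = 176 + v²)
J = 27454/2309 (J = 9 + (-5627 - 1046)/(16045 - 18354) = 9 - 6673/(-2309) = 9 - 6673*(-1/2309) = 9 + 6673/2309 = 27454/2309 ≈ 11.890)
J - N(143, c) = 27454/2309 - (176 + 143²) = 27454/2309 - (176 + 20449) = 27454/2309 - 1*20625 = 27454/2309 - 20625 = -47595671/2309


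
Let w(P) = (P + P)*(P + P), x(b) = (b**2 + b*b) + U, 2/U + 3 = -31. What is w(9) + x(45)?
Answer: 74357/17 ≈ 4373.9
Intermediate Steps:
U = -1/17 (U = 2/(-3 - 31) = 2/(-34) = 2*(-1/34) = -1/17 ≈ -0.058824)
x(b) = -1/17 + 2*b**2 (x(b) = (b**2 + b*b) - 1/17 = (b**2 + b**2) - 1/17 = 2*b**2 - 1/17 = -1/17 + 2*b**2)
w(P) = 4*P**2 (w(P) = (2*P)*(2*P) = 4*P**2)
w(9) + x(45) = 4*9**2 + (-1/17 + 2*45**2) = 4*81 + (-1/17 + 2*2025) = 324 + (-1/17 + 4050) = 324 + 68849/17 = 74357/17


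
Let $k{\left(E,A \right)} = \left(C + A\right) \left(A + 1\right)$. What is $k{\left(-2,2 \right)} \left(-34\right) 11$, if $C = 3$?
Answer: $-5610$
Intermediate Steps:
$k{\left(E,A \right)} = \left(1 + A\right) \left(3 + A\right)$ ($k{\left(E,A \right)} = \left(3 + A\right) \left(A + 1\right) = \left(3 + A\right) \left(1 + A\right) = \left(1 + A\right) \left(3 + A\right)$)
$k{\left(-2,2 \right)} \left(-34\right) 11 = \left(3 + 2^{2} + 4 \cdot 2\right) \left(-34\right) 11 = \left(3 + 4 + 8\right) \left(-34\right) 11 = 15 \left(-34\right) 11 = \left(-510\right) 11 = -5610$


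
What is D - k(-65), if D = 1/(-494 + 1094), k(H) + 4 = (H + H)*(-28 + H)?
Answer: -7251599/600 ≈ -12086.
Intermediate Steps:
k(H) = -4 + 2*H*(-28 + H) (k(H) = -4 + (H + H)*(-28 + H) = -4 + (2*H)*(-28 + H) = -4 + 2*H*(-28 + H))
D = 1/600 ≈ 0.0016667
D - k(-65) = 1/600 - (-4 - 56*(-65) + 2*(-65)**2) = 1/600 - (-4 + 3640 + 2*4225) = 1/600 - (-4 + 3640 + 8450) = 1/600 - 1*12086 = 1/600 - 12086 = -7251599/600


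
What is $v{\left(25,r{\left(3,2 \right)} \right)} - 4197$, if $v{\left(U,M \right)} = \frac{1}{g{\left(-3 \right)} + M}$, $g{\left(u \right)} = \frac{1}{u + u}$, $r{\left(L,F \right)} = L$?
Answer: $- \frac{71343}{17} \approx -4196.6$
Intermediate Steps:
$g{\left(u \right)} = \frac{1}{2 u}$
$v{\left(U,M \right)} = \frac{1}{- \frac{1}{6} + M}$ ($v{\left(U,M \right)} = \frac{1}{\frac{1}{2 \left(-3\right)} + M} = \frac{1}{\frac{1}{2} \left(- \frac{1}{3}\right) + M} = \frac{1}{- \frac{1}{6} + M}$)
$v{\left(25,r{\left(3,2 \right)} \right)} - 4197 = \frac{6}{-1 + 6 \cdot 3} - 4197 = \frac{6}{-1 + 18} - 4197 = \frac{6}{17} - 4197 = - \frac{71343}{17}$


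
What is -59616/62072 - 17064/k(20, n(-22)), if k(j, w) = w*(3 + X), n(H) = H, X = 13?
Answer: 16222059/341396 ≈ 47.517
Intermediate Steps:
k(j, w) = 16*w (k(j, w) = w*(3 + 13) = w*16 = 16*w)
-59616/62072 - 17064/k(20, n(-22)) = -59616/62072 - 17064/(16*(-22)) = -59616*1/62072 - 17064/(-352) = -7452/7759 - 17064*(-1/352) = -7452/7759 + 2133/44 = 16222059/341396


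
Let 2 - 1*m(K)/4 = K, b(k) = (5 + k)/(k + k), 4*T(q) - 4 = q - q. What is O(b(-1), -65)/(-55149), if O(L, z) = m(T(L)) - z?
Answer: -23/18383 ≈ -0.0012512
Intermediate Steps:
T(q) = 1 (T(q) = 1 + (q - q)/4 = 1 + (¼)*0 = 1 + 0 = 1)
b(k) = (5 + k)/(2*k) (b(k) = (5 + k)/((2*k)) = (5 + k)*(1/(2*k)) = (5 + k)/(2*k))
m(K) = 8 - 4*K
O(L, z) = 4 - z (O(L, z) = (8 - 4*1) - z = (8 - 4) - z = 4 - z)
O(b(-1), -65)/(-55149) = (4 - 1*(-65))/(-55149) = (4 + 65)*(-1/55149) = 69*(-1/55149) = -23/18383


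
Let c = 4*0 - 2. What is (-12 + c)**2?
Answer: 196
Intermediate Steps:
c = -2 (c = 0 - 2 = -2)
(-12 + c)**2 = (-12 - 2)**2 = (-14)**2 = 196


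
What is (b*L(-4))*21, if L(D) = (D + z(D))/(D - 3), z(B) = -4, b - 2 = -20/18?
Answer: 64/3 ≈ 21.333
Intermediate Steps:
b = 8/9 (b = 2 - 20/18 = 2 - 20*1/18 = 2 - 10/9 = 8/9 ≈ 0.88889)
L(D) = (-4 + D)/(-3 + D) (L(D) = (D - 4)/(D - 3) = (-4 + D)/(-3 + D))
(b*L(-4))*21 = (8*((-4 - 4)/(-3 - 4))/9)*21 = (8*(-8/(-7))/9)*21 = (8*(-⅐*(-8))/9)*21 = ((8/9)*(8/7))*21 = (64/63)*21 = 64/3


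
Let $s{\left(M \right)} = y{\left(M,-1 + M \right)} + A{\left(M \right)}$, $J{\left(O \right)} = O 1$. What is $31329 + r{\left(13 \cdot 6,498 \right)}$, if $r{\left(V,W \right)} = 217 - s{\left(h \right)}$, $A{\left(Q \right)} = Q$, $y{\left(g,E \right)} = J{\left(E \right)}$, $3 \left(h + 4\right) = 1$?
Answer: $\frac{94663}{3} \approx 31554.0$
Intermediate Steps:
$J{\left(O \right)} = O$
$h = - \frac{11}{3}$ ($h = -4 + \frac{1}{3} \cdot 1 = -4 + \frac{1}{3} = - \frac{11}{3} \approx -3.6667$)
$y{\left(g,E \right)} = E$
$s{\left(M \right)} = -1 + 2 M$ ($s{\left(M \right)} = \left(-1 + M\right) + M = -1 + 2 M$)
$r{\left(V,W \right)} = \frac{676}{3}$ ($r{\left(V,W \right)} = 217 - \left(-1 + 2 \left(- \frac{11}{3}\right)\right) = 217 - \left(-1 - \frac{22}{3}\right) = 217 - - \frac{25}{3} = 217 + \frac{25}{3} = \frac{676}{3}$)
$31329 + r{\left(13 \cdot 6,498 \right)} = 31329 + \frac{676}{3} = \frac{94663}{3}$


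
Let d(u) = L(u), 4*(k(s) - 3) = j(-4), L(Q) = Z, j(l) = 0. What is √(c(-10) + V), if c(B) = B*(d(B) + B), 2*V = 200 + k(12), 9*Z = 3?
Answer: √7134/6 ≈ 14.077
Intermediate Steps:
Z = ⅓ (Z = (⅑)*3 = ⅓ ≈ 0.33333)
L(Q) = ⅓
k(s) = 3 (k(s) = 3 + (¼)*0 = 3 + 0 = 3)
V = 203/2 (V = (200 + 3)/2 = (½)*203 = 203/2 ≈ 101.50)
d(u) = ⅓
c(B) = B*(⅓ + B)
√(c(-10) + V) = √(-10*(⅓ - 10) + 203/2) = √(-10*(-29/3) + 203/2) = √(290/3 + 203/2) = √(1189/6) = √7134/6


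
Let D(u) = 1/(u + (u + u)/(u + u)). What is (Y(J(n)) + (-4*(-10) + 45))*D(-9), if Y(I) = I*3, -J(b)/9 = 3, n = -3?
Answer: -½ ≈ -0.50000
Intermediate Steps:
J(b) = -27 (J(b) = -9*3 = -27)
Y(I) = 3*I
D(u) = 1/(1 + u) (D(u) = 1/(u + (2*u)/((2*u))) = 1/(u + (2*u)*(1/(2*u))) = 1/(u + 1) = 1/(1 + u))
(Y(J(n)) + (-4*(-10) + 45))*D(-9) = (3*(-27) + (-4*(-10) + 45))/(1 - 9) = (-81 + (40 + 45))/(-8) = (-81 + 85)*(-⅛) = 4*(-⅛) = -½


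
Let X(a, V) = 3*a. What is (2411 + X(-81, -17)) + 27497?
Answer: 29665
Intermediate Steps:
(2411 + X(-81, -17)) + 27497 = (2411 + 3*(-81)) + 27497 = (2411 - 243) + 27497 = 2168 + 27497 = 29665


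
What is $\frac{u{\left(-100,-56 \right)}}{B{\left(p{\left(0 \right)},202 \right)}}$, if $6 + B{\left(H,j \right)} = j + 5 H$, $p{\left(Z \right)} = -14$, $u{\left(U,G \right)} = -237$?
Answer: $- \frac{79}{42} \approx -1.881$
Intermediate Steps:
$B{\left(H,j \right)} = -6 + j + 5 H$ ($B{\left(H,j \right)} = -6 + \left(j + 5 H\right) = -6 + j + 5 H$)
$\frac{u{\left(-100,-56 \right)}}{B{\left(p{\left(0 \right)},202 \right)}} = - \frac{237}{-6 + 202 + 5 \left(-14\right)} = - \frac{237}{-6 + 202 - 70} = - \frac{237}{126} = \left(-237\right) \frac{1}{126} = - \frac{79}{42}$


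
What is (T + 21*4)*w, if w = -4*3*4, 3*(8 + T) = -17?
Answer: -3376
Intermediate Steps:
T = -41/3 (T = -8 + (1/3)*(-17) = -8 - 17/3 = -41/3 ≈ -13.667)
w = -48 (w = -12*4 = -48)
(T + 21*4)*w = (-41/3 + 21*4)*(-48) = (-41/3 + 84)*(-48) = (211/3)*(-48) = -3376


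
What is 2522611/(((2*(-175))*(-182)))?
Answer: 27721/700 ≈ 39.601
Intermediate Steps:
2522611/(((2*(-175))*(-182))) = 2522611/((-350*(-182))) = 2522611/63700 = 2522611*(1/63700) = 27721/700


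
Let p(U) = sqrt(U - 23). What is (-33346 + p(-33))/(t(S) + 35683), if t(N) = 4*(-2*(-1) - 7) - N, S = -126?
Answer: -33346/35789 + 2*I*sqrt(14)/35789 ≈ -0.93174 + 0.0002091*I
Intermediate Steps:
t(N) = -20 - N (t(N) = 4*(2 - 7) - N = 4*(-5) - N = -20 - N)
p(U) = sqrt(-23 + U)
(-33346 + p(-33))/(t(S) + 35683) = (-33346 + sqrt(-23 - 33))/((-20 - 1*(-126)) + 35683) = (-33346 + sqrt(-56))/((-20 + 126) + 35683) = (-33346 + 2*I*sqrt(14))/(106 + 35683) = (-33346 + 2*I*sqrt(14))/35789 = (-33346 + 2*I*sqrt(14))*(1/35789) = -33346/35789 + 2*I*sqrt(14)/35789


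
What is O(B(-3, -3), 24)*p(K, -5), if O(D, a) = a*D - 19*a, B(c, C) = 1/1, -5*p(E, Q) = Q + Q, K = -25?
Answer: -864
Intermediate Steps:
p(E, Q) = -2*Q/5 (p(E, Q) = -(Q + Q)/5 = -2*Q/5)
B(c, C) = 1 (B(c, C) = 1*1 = 1)
O(D, a) = -19*a + D*a (O(D, a) = D*a - 19*a = -19*a + D*a)
O(B(-3, -3), 24)*p(K, -5) = (24*(-19 + 1))*(-⅖*(-5)) = (24*(-18))*2 = -432*2 = -864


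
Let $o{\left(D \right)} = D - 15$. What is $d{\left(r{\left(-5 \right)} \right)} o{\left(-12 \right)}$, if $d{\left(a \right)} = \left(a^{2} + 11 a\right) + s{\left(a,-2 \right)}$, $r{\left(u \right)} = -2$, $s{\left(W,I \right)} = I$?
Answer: $540$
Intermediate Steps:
$o{\left(D \right)} = -15 + D$
$d{\left(a \right)} = -2 + a^{2} + 11 a$ ($d{\left(a \right)} = \left(a^{2} + 11 a\right) - 2 = -2 + a^{2} + 11 a$)
$d{\left(r{\left(-5 \right)} \right)} o{\left(-12 \right)} = \left(-2 + \left(-2\right)^{2} + 11 \left(-2\right)\right) \left(-15 - 12\right) = \left(-2 + 4 - 22\right) \left(-27\right) = \left(-20\right) \left(-27\right) = 540$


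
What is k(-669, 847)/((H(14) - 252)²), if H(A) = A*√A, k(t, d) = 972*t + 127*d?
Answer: -91716131/9417800 - 4884291*√14/4708900 ≈ -13.620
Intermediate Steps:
k(t, d) = 127*d + 972*t
H(A) = A^(3/2)
k(-669, 847)/((H(14) - 252)²) = (127*847 + 972*(-669))/((14^(3/2) - 252)²) = (107569 - 650268)/((14*√14 - 252)²) = -542699/(-252 + 14*√14)²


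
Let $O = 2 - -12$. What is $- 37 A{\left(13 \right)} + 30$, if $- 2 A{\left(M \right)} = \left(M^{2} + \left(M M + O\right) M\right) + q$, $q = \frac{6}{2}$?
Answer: $\frac{94447}{2} \approx 47224.0$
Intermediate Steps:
$q = 3$ ($q = 6 \cdot \frac{1}{2} = 3$)
$O = 14$ ($O = 2 + 12 = 14$)
$A{\left(M \right)} = - \frac{3}{2} - \frac{M^{2}}{2} - \frac{M \left(14 + M^{2}\right)}{2}$ ($A{\left(M \right)} = - \frac{\left(M^{2} + \left(M M + 14\right) M\right) + 3}{2} = - \frac{\left(M^{2} + \left(M^{2} + 14\right) M\right) + 3}{2} = - \frac{\left(M^{2} + \left(14 + M^{2}\right) M\right) + 3}{2} = - \frac{\left(M^{2} + M \left(14 + M^{2}\right)\right) + 3}{2} = - \frac{3 + M^{2} + M \left(14 + M^{2}\right)}{2} = - \frac{3}{2} - \frac{M^{2}}{2} - \frac{M \left(14 + M^{2}\right)}{2}$)
$- 37 A{\left(13 \right)} + 30 = - 37 \left(- \frac{3}{2} - 91 - \frac{13^{2}}{2} - \frac{13^{3}}{2}\right) + 30 = - 37 \left(- \frac{3}{2} - 91 - \frac{169}{2} - \frac{2197}{2}\right) + 30 = \left(-37\right) \left(- \frac{2551}{2}\right) + 30 = \frac{94387}{2} + 30 = \frac{94447}{2}$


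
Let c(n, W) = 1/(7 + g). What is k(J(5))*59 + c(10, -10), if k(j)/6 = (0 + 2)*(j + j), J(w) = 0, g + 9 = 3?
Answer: 1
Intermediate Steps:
g = -6 (g = -9 + 3 = -6)
k(j) = 24*j (k(j) = 6*((0 + 2)*(j + j)) = 6*(2*(2*j)) = 6*(4*j) = 24*j)
c(n, W) = 1 (c(n, W) = 1/(7 - 6) = 1/1 = 1)
k(J(5))*59 + c(10, -10) = (24*0)*59 + 1 = 0*59 + 1 = 0 + 1 = 1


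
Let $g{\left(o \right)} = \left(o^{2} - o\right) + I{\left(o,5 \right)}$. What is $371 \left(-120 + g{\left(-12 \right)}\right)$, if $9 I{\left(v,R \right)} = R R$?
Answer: $\frac{129479}{9} \approx 14387.0$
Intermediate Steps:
$I{\left(v,R \right)} = \frac{R^{2}}{9}$ ($I{\left(v,R \right)} = \frac{R R}{9} = \frac{R^{2}}{9}$)
$g{\left(o \right)} = \frac{25}{9} + o^{2} - o$ ($g{\left(o \right)} = \left(o^{2} - o\right) + \frac{5^{2}}{9} = \left(o^{2} - o\right) + \frac{1}{9} \cdot 25 = \left(o^{2} - o\right) + \frac{25}{9} = \frac{25}{9} + o^{2} - o$)
$371 \left(-120 + g{\left(-12 \right)}\right) = 371 \left(-120 + \left(\frac{25}{9} + \left(-12\right)^{2} - -12\right)\right) = 371 \left(-120 + \left(\frac{25}{9} + 144 + 12\right)\right) = 371 \left(-120 + \frac{1429}{9}\right) = 371 \cdot \frac{349}{9} = \frac{129479}{9}$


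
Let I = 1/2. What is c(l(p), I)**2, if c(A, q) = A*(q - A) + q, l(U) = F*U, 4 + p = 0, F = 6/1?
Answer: 1380625/4 ≈ 3.4516e+5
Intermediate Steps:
F = 6 (F = 6*1 = 6)
p = -4 (p = -4 + 0 = -4)
I = 1/2 ≈ 0.50000
l(U) = 6*U
c(A, q) = q + A*(q - A)
c(l(p), I)**2 = (1/2 - (6*(-4))**2 + (6*(-4))*(1/2))**2 = (1/2 - 1*(-24)**2 - 24*1/2)**2 = (1/2 - 1*576 - 12)**2 = (1/2 - 576 - 12)**2 = (-1175/2)**2 = 1380625/4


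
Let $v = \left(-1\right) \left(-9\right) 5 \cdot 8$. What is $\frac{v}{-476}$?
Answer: $- \frac{90}{119} \approx -0.7563$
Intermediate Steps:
$v = 360$ ($v = 9 \cdot 5 \cdot 8 = 45 \cdot 8 = 360$)
$\frac{v}{-476} = \frac{360}{-476} = 360 \left(- \frac{1}{476}\right) = - \frac{90}{119}$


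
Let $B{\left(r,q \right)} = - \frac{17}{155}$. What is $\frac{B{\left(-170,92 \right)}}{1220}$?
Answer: $- \frac{17}{189100} \approx -8.99 \cdot 10^{-5}$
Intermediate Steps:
$B{\left(r,q \right)} = - \frac{17}{155}$ ($B{\left(r,q \right)} = \left(-17\right) \frac{1}{155} = - \frac{17}{155}$)
$\frac{B{\left(-170,92 \right)}}{1220} = - \frac{17}{155 \cdot 1220} = \left(- \frac{17}{155}\right) \frac{1}{1220} = - \frac{17}{189100}$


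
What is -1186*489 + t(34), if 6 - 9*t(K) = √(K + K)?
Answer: -1739860/3 - 2*√17/9 ≈ -5.7995e+5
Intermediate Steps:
t(K) = ⅔ - √2*√K/9 (t(K) = ⅔ - √(K + K)/9 = ⅔ - √2*√K/9)
-1186*489 + t(34) = -1186*489 + (⅔ - √2*√34/9) = -579954 + (⅔ - 2*√17/9) = -1739860/3 - 2*√17/9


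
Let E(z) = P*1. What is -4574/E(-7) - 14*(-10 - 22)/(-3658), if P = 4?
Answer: -4183371/3658 ≈ -1143.6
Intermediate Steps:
E(z) = 4 (E(z) = 4*1 = 4)
-4574/E(-7) - 14*(-10 - 22)/(-3658) = -4574/4 - 14*(-10 - 22)/(-3658) = -4574*¼ - 14*(-32)*(-1/3658) = -2287/2 + 448*(-1/3658) = -2287/2 - 224/1829 = -4183371/3658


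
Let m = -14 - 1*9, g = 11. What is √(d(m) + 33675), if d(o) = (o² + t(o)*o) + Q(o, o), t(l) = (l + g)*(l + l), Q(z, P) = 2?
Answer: 3*√2390 ≈ 146.66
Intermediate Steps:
m = -23 (m = -14 - 9 = -23)
t(l) = 2*l*(11 + l) (t(l) = (l + 11)*(l + l) = (11 + l)*(2*l) = 2*l*(11 + l))
d(o) = 2 + o² + 2*o²*(11 + o) (d(o) = (o² + (2*o*(11 + o))*o) + 2 = (o² + 2*o²*(11 + o)) + 2 = 2 + o² + 2*o²*(11 + o))
√(d(m) + 33675) = √((2 + 2*(-23)³ + 23*(-23)²) + 33675) = √((2 + 2*(-12167) + 23*529) + 33675) = √((2 - 24334 + 12167) + 33675) = √(-12165 + 33675) = √21510 = 3*√2390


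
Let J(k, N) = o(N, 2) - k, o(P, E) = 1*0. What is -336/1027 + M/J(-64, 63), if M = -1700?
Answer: -441851/16432 ≈ -26.890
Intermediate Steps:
o(P, E) = 0
J(k, N) = -k (J(k, N) = 0 - k = -k)
-336/1027 + M/J(-64, 63) = -336/1027 - 1700/((-1*(-64))) = -336*1/1027 - 1700/64 = -336/1027 - 1700*1/64 = -336/1027 - 425/16 = -441851/16432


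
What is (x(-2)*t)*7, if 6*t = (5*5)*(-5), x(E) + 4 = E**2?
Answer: 0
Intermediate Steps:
x(E) = -4 + E**2
t = -125/6 (t = ((5*5)*(-5))/6 = (25*(-5))/6 = (1/6)*(-125) = -125/6 ≈ -20.833)
(x(-2)*t)*7 = ((-4 + (-2)**2)*(-125/6))*7 = ((-4 + 4)*(-125/6))*7 = (0*(-125/6))*7 = 0*7 = 0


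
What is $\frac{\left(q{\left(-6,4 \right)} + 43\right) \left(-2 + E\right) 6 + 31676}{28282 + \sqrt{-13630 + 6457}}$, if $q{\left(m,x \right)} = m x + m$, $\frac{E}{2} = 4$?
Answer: $\frac{909096608}{799878697} - \frac{96432 i \sqrt{797}}{799878697} \approx 1.1365 - 0.0034035 i$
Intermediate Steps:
$E = 8$ ($E = 2 \cdot 4 = 8$)
$q{\left(m,x \right)} = m + m x$
$\frac{\left(q{\left(-6,4 \right)} + 43\right) \left(-2 + E\right) 6 + 31676}{28282 + \sqrt{-13630 + 6457}} = \frac{\left(- 6 \left(1 + 4\right) + 43\right) \left(-2 + 8\right) 6 + 31676}{28282 + \sqrt{-13630 + 6457}} = \frac{\left(\left(-6\right) 5 + 43\right) 6 \cdot 6 + 31676}{28282 + \sqrt{-7173}} = \frac{\left(-30 + 43\right) 36 + 31676}{28282 + 3 i \sqrt{797}} = \frac{13 \cdot 36 + 31676}{28282 + 3 i \sqrt{797}} = \frac{468 + 31676}{28282 + 3 i \sqrt{797}} = \frac{32144}{28282 + 3 i \sqrt{797}}$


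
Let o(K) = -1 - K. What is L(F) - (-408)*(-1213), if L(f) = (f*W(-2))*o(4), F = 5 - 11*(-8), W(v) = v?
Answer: -493974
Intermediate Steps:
F = 93 (F = 5 + 88 = 93)
L(f) = 10*f (L(f) = (f*(-2))*(-1 - 1*4) = (-2*f)*(-1 - 4) = -2*f*(-5) = 10*f)
L(F) - (-408)*(-1213) = 10*93 - (-408)*(-1213) = 930 - 1*494904 = 930 - 494904 = -493974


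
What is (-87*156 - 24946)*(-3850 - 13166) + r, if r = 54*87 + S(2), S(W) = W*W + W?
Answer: 655426992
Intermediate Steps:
S(W) = W + W² (S(W) = W² + W = W + W²)
r = 4704 (r = 54*87 + 2*(1 + 2) = 4698 + 2*3 = 4698 + 6 = 4704)
(-87*156 - 24946)*(-3850 - 13166) + r = (-87*156 - 24946)*(-3850 - 13166) + 4704 = (-13572 - 24946)*(-17016) + 4704 = -38518*(-17016) + 4704 = 655422288 + 4704 = 655426992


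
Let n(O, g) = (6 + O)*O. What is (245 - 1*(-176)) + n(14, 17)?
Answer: 701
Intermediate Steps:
n(O, g) = O*(6 + O)
(245 - 1*(-176)) + n(14, 17) = (245 - 1*(-176)) + 14*(6 + 14) = (245 + 176) + 14*20 = 421 + 280 = 701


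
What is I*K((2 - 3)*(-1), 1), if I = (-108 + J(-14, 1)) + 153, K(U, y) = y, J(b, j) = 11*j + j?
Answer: 57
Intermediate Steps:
J(b, j) = 12*j
I = 57 (I = (-108 + 12*1) + 153 = (-108 + 12) + 153 = -96 + 153 = 57)
I*K((2 - 3)*(-1), 1) = 57*1 = 57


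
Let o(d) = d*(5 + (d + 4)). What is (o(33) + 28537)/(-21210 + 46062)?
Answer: 29923/24852 ≈ 1.2040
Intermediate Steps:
o(d) = d*(9 + d) (o(d) = d*(5 + (4 + d)) = d*(9 + d))
(o(33) + 28537)/(-21210 + 46062) = (33*(9 + 33) + 28537)/(-21210 + 46062) = (33*42 + 28537)/24852 = (1386 + 28537)*(1/24852) = 29923*(1/24852) = 29923/24852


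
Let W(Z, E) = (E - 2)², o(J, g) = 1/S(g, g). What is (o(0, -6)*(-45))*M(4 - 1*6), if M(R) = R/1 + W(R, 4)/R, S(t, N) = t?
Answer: -30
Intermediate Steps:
o(J, g) = 1/g
W(Z, E) = (-2 + E)²
M(R) = R + 4/R (M(R) = R/1 + (-2 + 4)²/R = R*1 + 2²/R = R + 4/R)
(o(0, -6)*(-45))*M(4 - 1*6) = (-45/(-6))*((4 - 1*6) + 4/(4 - 1*6)) = (-⅙*(-45))*((4 - 6) + 4/(4 - 6)) = 15*(-2 + 4/(-2))/2 = 15*(-2 + 4*(-½))/2 = 15*(-2 - 2)/2 = (15/2)*(-4) = -30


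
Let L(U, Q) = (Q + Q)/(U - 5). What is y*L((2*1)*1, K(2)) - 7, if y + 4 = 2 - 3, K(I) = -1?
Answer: -31/3 ≈ -10.333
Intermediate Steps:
L(U, Q) = 2*Q/(-5 + U) (L(U, Q) = (2*Q)/(-5 + U) = 2*Q/(-5 + U))
y = -5 (y = -4 + (2 - 3) = -4 - 1 = -5)
y*L((2*1)*1, K(2)) - 7 = -10*(-1)/(-5 + (2*1)*1) - 7 = -10*(-1)/(-5 + 2*1) - 7 = -10*(-1)/(-5 + 2) - 7 = -10*(-1)/(-3) - 7 = -10*(-1)*(-1)/3 - 7 = -5*⅔ - 7 = -10/3 - 7 = -31/3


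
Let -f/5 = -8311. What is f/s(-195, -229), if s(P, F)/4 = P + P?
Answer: -8311/312 ≈ -26.638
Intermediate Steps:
f = 41555 (f = -5*(-8311) = 41555)
s(P, F) = 8*P (s(P, F) = 4*(P + P) = 4*(2*P) = 8*P)
f/s(-195, -229) = 41555/((8*(-195))) = 41555/(-1560) = 41555*(-1/1560) = -8311/312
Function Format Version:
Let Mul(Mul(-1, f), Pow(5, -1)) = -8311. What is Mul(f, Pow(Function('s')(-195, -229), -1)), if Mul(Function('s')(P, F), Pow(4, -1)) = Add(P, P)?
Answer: Rational(-8311, 312) ≈ -26.638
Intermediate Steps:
f = 41555 (f = Mul(-5, -8311) = 41555)
Function('s')(P, F) = Mul(8, P) (Function('s')(P, F) = Mul(4, Add(P, P)) = Mul(4, Mul(2, P)) = Mul(8, P))
Mul(f, Pow(Function('s')(-195, -229), -1)) = Mul(41555, Pow(Mul(8, -195), -1)) = Mul(41555, Pow(-1560, -1)) = Mul(41555, Rational(-1, 1560)) = Rational(-8311, 312)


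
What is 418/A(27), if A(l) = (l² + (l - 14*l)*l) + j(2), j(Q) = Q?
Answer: -209/4373 ≈ -0.047793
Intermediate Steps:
A(l) = 2 - 12*l² (A(l) = (l² + (l - 14*l)*l) + 2 = (l² + (-13*l)*l) + 2 = (l² - 13*l²) + 2 = -12*l² + 2 = 2 - 12*l²)
418/A(27) = 418/(2 - 12*27²) = 418/(2 - 12*729) = 418/(2 - 8748) = 418/(-8746) = 418*(-1/8746) = -209/4373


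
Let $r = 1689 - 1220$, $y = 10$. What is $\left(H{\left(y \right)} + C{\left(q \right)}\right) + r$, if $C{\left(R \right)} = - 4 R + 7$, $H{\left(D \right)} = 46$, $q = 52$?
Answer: $314$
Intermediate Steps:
$r = 469$
$C{\left(R \right)} = 7 - 4 R$
$\left(H{\left(y \right)} + C{\left(q \right)}\right) + r = \left(46 + \left(7 - 208\right)\right) + 469 = \left(46 - 201\right) + 469 = -155 + 469 = 314$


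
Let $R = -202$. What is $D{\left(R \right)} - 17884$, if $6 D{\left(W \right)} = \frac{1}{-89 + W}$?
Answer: $- \frac{31225465}{1746} \approx -17884.0$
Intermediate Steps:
$D{\left(W \right)} = \frac{1}{6 \left(-89 + W\right)}$
$D{\left(R \right)} - 17884 = \frac{1}{6 \left(-89 - 202\right)} - 17884 = \frac{1}{6 \left(-291\right)} - 17884 = \frac{1}{6} \left(- \frac{1}{291}\right) - 17884 = - \frac{1}{1746} - 17884 = - \frac{31225465}{1746}$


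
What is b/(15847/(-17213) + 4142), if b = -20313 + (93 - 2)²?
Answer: -207106816/71280399 ≈ -2.9055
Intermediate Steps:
b = -12032 (b = -20313 + 91² = -20313 + 8281 = -12032)
b/(15847/(-17213) + 4142) = -12032/(15847/(-17213) + 4142) = -12032/(15847*(-1/17213) + 4142) = -12032/(-15847/17213 + 4142) = -12032/71280399/17213 = -12032*17213/71280399 = -207106816/71280399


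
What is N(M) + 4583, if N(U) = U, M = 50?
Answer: 4633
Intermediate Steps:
N(M) + 4583 = 50 + 4583 = 4633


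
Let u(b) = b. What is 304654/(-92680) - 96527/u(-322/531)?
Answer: 169653316949/1065820 ≈ 1.5918e+5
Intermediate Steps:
304654/(-92680) - 96527/u(-322/531) = 304654/(-92680) - 96527/((-322/531)) = 304654*(-1/92680) - 96527/((-322*1/531)) = -21761/6620 - 96527/(-322/531) = -21761/6620 - 96527*(-531/322) = -21761/6620 + 51255837/322 = 169653316949/1065820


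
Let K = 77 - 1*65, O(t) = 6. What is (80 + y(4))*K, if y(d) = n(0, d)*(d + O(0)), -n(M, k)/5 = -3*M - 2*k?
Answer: 5760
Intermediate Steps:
n(M, k) = 10*k + 15*M (n(M, k) = -5*(-3*M - 2*k) = 10*k + 15*M)
K = 12 (K = 77 - 65 = 12)
y(d) = 10*d*(6 + d) (y(d) = (10*d + 15*0)*(d + 6) = (10*d + 0)*(6 + d) = (10*d)*(6 + d) = 10*d*(6 + d))
(80 + y(4))*K = (80 + 10*4*(6 + 4))*12 = (80 + 10*4*10)*12 = (80 + 400)*12 = 480*12 = 5760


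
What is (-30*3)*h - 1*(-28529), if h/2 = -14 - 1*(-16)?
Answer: 28169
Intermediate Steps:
h = 4 (h = 2*(-14 - 1*(-16)) = 2*(-14 + 16) = 2*2 = 4)
(-30*3)*h - 1*(-28529) = -30*3*4 - 1*(-28529) = -90*4 + 28529 = -360 + 28529 = 28169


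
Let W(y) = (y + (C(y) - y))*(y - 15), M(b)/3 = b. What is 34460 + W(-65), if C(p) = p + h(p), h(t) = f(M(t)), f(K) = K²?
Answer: -3002340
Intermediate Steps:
M(b) = 3*b
h(t) = 9*t² (h(t) = (3*t)² = 9*t²)
C(p) = p + 9*p²
W(y) = y*(1 + 9*y)*(-15 + y) (W(y) = (y + (y*(1 + 9*y) - y))*(y - 15) = (y + (-y + y*(1 + 9*y)))*(-15 + y) = (y*(1 + 9*y))*(-15 + y) = y*(1 + 9*y)*(-15 + y))
34460 + W(-65) = 34460 - 65*(1 + 9*(-65))*(-15 - 65) = 34460 - 65*(1 - 585)*(-80) = 34460 - 65*(-584)*(-80) = 34460 - 3036800 = -3002340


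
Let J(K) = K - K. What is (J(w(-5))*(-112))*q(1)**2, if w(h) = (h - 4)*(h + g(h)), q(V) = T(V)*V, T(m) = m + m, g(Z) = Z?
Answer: 0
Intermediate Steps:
T(m) = 2*m
q(V) = 2*V**2 (q(V) = (2*V)*V = 2*V**2)
w(h) = 2*h*(-4 + h) (w(h) = (h - 4)*(h + h) = (-4 + h)*(2*h) = 2*h*(-4 + h))
J(K) = 0
(J(w(-5))*(-112))*q(1)**2 = (0*(-112))*(2*1**2)**2 = 0*(2*1)**2 = 0*2**2 = 0*4 = 0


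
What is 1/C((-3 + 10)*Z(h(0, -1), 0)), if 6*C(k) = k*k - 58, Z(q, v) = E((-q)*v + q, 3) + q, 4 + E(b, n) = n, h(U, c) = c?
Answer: 1/23 ≈ 0.043478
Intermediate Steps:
E(b, n) = -4 + n
Z(q, v) = -1 + q (Z(q, v) = (-4 + 3) + q = -1 + q)
C(k) = -29/3 + k**2/6 (C(k) = (k*k - 58)/6 = (k**2 - 58)/6 = (-58 + k**2)/6 = -29/3 + k**2/6)
1/C((-3 + 10)*Z(h(0, -1), 0)) = 1/(-29/3 + ((-3 + 10)*(-1 - 1))**2/6) = 1/(-29/3 + (7*(-2))**2/6) = 1/(-29/3 + (1/6)*(-14)**2) = 1/(-29/3 + (1/6)*196) = 1/(-29/3 + 98/3) = 1/23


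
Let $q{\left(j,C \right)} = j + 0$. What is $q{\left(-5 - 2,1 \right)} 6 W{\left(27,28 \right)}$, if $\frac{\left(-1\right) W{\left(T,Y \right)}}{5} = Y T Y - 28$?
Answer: $4439400$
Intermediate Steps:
$q{\left(j,C \right)} = j$
$W{\left(T,Y \right)} = 140 - 5 T Y^{2}$ ($W{\left(T,Y \right)} = - 5 \left(Y T Y - 28\right) = - 5 \left(T Y Y - 28\right) = - 5 \left(T Y^{2} - 28\right) = - 5 \left(-28 + T Y^{2}\right) = 140 - 5 T Y^{2}$)
$q{\left(-5 - 2,1 \right)} 6 W{\left(27,28 \right)} = \left(-5 - 2\right) 6 \left(140 - 135 \cdot 28^{2}\right) = \left(-5 - 2\right) 6 \left(140 - 135 \cdot 784\right) = \left(-7\right) 6 \left(140 - 105840\right) = \left(-42\right) \left(-105700\right) = 4439400$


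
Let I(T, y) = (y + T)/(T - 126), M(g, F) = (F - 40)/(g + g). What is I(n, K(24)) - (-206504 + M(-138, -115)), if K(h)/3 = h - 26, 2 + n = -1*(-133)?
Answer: 57001849/276 ≈ 2.0653e+5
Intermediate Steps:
M(g, F) = (-40 + F)/(2*g) (M(g, F) = (-40 + F)/((2*g)) = (-40 + F)*(1/(2*g)) = (-40 + F)/(2*g))
n = 131 (n = -2 - 1*(-133) = -2 + 133 = 131)
K(h) = -78 + 3*h (K(h) = 3*(h - 26) = 3*(-26 + h) = -78 + 3*h)
I(T, y) = (T + y)/(-126 + T)
I(n, K(24)) - (-206504 + M(-138, -115)) = (131 + (-78 + 3*24))/(-126 + 131) - (-206504 + (½)*(-40 - 115)/(-138)) = (131 + (-78 + 72))/5 - (-206504 + (½)*(-1/138)*(-155)) = (131 - 6)/5 - (-206504 + 155/276) = (⅕)*125 - 1*(-56994949/276) = 25 + 56994949/276 = 57001849/276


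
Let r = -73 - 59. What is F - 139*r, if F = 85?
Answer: 18433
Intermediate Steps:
r = -132
F - 139*r = 85 - 139*(-132) = 85 + 18348 = 18433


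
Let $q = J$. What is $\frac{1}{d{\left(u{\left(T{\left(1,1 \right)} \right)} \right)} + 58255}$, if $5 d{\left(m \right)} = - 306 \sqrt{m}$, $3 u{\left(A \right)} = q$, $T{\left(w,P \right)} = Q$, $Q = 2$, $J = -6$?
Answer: $\frac{1456375}{84841312897} + \frac{1530 i \sqrt{2}}{84841312897} \approx 1.7166 \cdot 10^{-5} + 2.5503 \cdot 10^{-8} i$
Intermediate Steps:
$T{\left(w,P \right)} = 2$
$q = -6$
$u{\left(A \right)} = -2$ ($u{\left(A \right)} = \frac{1}{3} \left(-6\right) = -2$)
$d{\left(m \right)} = - \frac{306 \sqrt{m}}{5}$ ($d{\left(m \right)} = \frac{\left(-306\right) \sqrt{m}}{5} = - \frac{306 \sqrt{m}}{5}$)
$\frac{1}{d{\left(u{\left(T{\left(1,1 \right)} \right)} \right)} + 58255} = \frac{1}{- \frac{306 \sqrt{-2}}{5} + 58255} = \frac{1}{- \frac{306 i \sqrt{2}}{5} + 58255} = \frac{1}{58255 - \frac{306 i \sqrt{2}}{5}}$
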